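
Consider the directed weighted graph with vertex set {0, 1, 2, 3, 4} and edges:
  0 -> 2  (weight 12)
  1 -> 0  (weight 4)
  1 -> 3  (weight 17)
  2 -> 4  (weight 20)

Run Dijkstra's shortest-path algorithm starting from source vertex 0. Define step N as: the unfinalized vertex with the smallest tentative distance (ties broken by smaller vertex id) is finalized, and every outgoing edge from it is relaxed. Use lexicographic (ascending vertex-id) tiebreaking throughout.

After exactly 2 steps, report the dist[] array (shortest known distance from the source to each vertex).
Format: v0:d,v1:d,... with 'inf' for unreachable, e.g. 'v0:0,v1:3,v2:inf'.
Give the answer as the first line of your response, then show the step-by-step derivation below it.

v0:0,v1:inf,v2:12,v3:inf,v4:32

step 1: dist = v0:0,v1:inf,v2:12,v3:inf,v4:inf
step 2: dist = v0:0,v1:inf,v2:12,v3:inf,v4:32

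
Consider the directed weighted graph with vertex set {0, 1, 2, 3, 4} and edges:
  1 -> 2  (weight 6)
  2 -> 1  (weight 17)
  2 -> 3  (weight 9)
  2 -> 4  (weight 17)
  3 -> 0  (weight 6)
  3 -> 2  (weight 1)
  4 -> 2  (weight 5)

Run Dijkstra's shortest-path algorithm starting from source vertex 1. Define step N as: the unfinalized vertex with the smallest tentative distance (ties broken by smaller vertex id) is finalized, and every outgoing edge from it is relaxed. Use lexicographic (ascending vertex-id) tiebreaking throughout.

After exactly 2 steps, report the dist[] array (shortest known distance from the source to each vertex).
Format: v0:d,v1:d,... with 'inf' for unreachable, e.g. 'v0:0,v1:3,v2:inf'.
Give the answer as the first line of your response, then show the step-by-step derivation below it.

v0:inf,v1:0,v2:6,v3:15,v4:23

step 1: dist = v0:inf,v1:0,v2:6,v3:inf,v4:inf
step 2: dist = v0:inf,v1:0,v2:6,v3:15,v4:23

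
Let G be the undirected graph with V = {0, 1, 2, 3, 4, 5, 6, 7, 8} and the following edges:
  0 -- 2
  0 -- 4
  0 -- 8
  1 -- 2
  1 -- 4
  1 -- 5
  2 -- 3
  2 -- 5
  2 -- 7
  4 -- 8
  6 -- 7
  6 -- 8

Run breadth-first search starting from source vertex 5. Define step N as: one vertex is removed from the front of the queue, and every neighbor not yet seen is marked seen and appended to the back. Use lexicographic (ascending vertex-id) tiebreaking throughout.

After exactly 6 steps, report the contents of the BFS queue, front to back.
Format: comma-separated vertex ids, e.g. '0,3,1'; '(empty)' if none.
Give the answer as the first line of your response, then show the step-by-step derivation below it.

7,8

step 1: dequeue 5; queue=[1,2]; order=5
step 2: dequeue 1; queue=[2,4]; order=5,1
step 3: dequeue 2; queue=[4,0,3,7]; order=5,1,2
step 4: dequeue 4; queue=[0,3,7,8]; order=5,1,2,4
step 5: dequeue 0; queue=[3,7,8]; order=5,1,2,4,0
step 6: dequeue 3; queue=[7,8]; order=5,1,2,4,0,3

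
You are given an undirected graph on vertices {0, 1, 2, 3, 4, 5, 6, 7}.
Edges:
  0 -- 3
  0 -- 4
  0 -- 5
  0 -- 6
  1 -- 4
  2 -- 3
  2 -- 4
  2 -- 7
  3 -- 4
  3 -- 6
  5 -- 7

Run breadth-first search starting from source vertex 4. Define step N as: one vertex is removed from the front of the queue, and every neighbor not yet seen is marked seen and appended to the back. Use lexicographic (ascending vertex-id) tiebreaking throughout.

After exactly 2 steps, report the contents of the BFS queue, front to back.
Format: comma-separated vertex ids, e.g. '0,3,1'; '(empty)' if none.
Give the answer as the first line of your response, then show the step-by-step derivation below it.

1,2,3,5,6

step 1: dequeue 4; queue=[0,1,2,3]; order=4
step 2: dequeue 0; queue=[1,2,3,5,6]; order=4,0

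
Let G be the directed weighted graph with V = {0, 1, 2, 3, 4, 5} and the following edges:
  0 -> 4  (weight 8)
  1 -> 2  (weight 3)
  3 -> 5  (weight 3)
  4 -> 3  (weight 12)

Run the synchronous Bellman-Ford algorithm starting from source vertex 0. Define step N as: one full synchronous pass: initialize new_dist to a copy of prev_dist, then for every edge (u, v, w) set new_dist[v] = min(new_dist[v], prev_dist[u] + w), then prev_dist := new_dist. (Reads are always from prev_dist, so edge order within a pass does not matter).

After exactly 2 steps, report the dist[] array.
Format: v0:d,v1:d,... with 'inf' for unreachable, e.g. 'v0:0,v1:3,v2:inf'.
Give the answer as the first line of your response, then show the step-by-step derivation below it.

v0:0,v1:inf,v2:inf,v3:20,v4:8,v5:inf

step 1: dist = v0:0,v1:inf,v2:inf,v3:inf,v4:8,v5:inf
step 2: dist = v0:0,v1:inf,v2:inf,v3:20,v4:8,v5:inf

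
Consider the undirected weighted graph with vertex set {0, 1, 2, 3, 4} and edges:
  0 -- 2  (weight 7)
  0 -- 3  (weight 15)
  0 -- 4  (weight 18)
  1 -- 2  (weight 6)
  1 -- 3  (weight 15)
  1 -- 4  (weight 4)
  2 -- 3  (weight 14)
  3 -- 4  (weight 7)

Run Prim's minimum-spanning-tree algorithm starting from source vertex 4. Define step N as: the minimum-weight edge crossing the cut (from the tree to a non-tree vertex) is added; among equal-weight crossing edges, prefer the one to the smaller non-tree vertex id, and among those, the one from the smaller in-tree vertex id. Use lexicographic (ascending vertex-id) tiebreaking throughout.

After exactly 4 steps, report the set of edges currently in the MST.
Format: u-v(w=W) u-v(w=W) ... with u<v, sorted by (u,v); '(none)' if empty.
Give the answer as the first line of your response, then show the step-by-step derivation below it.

0-2(w=7) 1-2(w=6) 1-4(w=4) 3-4(w=7)

step 1: add edge 1-4 (w=4); MST = {1-4(w=4)}
step 2: add edge 1-2 (w=6); MST = {1-2(w=6) 1-4(w=4)}
step 3: add edge 0-2 (w=7); MST = {0-2(w=7) 1-2(w=6) 1-4(w=4)}
step 4: add edge 3-4 (w=7); MST = {0-2(w=7) 1-2(w=6) 1-4(w=4) 3-4(w=7)}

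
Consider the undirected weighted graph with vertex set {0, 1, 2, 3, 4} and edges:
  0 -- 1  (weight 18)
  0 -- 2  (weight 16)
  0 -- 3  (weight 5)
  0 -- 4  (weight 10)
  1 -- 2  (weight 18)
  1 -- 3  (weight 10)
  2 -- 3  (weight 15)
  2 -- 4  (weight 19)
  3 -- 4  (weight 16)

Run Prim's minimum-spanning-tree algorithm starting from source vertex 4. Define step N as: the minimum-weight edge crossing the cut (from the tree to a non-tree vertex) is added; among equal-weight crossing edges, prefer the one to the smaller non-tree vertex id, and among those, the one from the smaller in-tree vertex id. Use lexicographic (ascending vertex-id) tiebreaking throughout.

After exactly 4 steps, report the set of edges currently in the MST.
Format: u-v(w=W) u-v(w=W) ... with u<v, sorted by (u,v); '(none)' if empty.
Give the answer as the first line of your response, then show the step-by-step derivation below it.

0-3(w=5) 0-4(w=10) 1-3(w=10) 2-3(w=15)

step 1: add edge 0-4 (w=10); MST = {0-4(w=10)}
step 2: add edge 0-3 (w=5); MST = {0-3(w=5) 0-4(w=10)}
step 3: add edge 1-3 (w=10); MST = {0-3(w=5) 0-4(w=10) 1-3(w=10)}
step 4: add edge 2-3 (w=15); MST = {0-3(w=5) 0-4(w=10) 1-3(w=10) 2-3(w=15)}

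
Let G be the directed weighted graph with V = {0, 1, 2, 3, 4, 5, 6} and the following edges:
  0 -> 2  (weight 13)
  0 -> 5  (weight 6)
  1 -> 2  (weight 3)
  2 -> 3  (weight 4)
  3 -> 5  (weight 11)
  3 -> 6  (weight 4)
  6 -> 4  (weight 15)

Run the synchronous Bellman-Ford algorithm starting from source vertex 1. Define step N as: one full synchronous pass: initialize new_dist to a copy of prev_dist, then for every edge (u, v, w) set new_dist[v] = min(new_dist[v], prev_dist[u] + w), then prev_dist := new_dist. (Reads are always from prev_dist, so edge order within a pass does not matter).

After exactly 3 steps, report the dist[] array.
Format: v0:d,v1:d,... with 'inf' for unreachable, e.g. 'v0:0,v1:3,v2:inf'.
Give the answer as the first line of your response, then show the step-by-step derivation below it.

v0:inf,v1:0,v2:3,v3:7,v4:inf,v5:18,v6:11

step 1: dist = v0:inf,v1:0,v2:3,v3:inf,v4:inf,v5:inf,v6:inf
step 2: dist = v0:inf,v1:0,v2:3,v3:7,v4:inf,v5:inf,v6:inf
step 3: dist = v0:inf,v1:0,v2:3,v3:7,v4:inf,v5:18,v6:11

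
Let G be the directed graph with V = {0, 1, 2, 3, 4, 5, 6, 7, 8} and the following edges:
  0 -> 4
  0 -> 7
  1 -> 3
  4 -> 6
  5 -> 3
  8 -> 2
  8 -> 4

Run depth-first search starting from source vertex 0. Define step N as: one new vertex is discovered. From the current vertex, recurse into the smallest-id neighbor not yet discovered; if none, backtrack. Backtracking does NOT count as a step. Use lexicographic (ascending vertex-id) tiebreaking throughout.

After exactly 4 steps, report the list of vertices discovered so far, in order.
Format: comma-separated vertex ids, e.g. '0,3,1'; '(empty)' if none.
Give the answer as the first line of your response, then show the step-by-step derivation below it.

0,4,6,7

step 1: discover 0; path=0; order=0
step 2: discover 4; path=0>4; order=0,4
step 3: discover 6; path=0>4>6; order=0,4,6
step 4: discover 7; path=0>7; order=0,4,6,7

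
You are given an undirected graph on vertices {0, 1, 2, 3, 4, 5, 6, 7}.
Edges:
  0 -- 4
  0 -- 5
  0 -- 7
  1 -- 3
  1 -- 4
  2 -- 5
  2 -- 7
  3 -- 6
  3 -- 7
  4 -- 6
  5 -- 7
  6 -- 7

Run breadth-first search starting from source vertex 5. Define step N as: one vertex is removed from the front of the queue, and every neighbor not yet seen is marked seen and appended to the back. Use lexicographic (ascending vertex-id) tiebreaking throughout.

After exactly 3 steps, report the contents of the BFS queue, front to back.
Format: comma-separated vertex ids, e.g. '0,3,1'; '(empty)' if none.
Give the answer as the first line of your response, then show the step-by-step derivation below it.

7,4

step 1: dequeue 5; queue=[0,2,7]; order=5
step 2: dequeue 0; queue=[2,7,4]; order=5,0
step 3: dequeue 2; queue=[7,4]; order=5,0,2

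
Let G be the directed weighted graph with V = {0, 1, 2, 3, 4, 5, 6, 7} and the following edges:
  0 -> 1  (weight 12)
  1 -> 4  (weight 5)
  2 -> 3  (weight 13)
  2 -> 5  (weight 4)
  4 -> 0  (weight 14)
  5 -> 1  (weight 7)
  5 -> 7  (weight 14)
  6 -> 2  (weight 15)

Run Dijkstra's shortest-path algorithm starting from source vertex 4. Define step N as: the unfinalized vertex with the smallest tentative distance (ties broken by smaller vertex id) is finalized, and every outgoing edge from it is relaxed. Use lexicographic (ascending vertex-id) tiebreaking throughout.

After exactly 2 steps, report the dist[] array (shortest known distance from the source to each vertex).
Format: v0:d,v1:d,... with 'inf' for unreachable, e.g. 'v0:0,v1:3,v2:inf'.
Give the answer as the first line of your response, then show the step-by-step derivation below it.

v0:14,v1:26,v2:inf,v3:inf,v4:0,v5:inf,v6:inf,v7:inf

step 1: dist = v0:14,v1:inf,v2:inf,v3:inf,v4:0,v5:inf,v6:inf,v7:inf
step 2: dist = v0:14,v1:26,v2:inf,v3:inf,v4:0,v5:inf,v6:inf,v7:inf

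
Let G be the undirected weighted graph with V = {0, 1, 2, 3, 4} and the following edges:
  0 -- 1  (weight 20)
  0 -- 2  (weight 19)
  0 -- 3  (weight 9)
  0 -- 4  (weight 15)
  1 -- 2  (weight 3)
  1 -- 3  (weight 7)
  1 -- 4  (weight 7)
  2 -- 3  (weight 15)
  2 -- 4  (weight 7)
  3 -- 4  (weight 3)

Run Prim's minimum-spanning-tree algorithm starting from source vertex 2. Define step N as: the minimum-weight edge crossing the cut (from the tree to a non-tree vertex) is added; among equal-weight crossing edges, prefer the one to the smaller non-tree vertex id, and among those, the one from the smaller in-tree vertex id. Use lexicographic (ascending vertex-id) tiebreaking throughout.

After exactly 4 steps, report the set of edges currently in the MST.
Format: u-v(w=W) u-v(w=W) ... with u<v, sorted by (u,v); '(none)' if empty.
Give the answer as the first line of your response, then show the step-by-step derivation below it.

0-3(w=9) 1-2(w=3) 1-3(w=7) 3-4(w=3)

step 1: add edge 1-2 (w=3); MST = {1-2(w=3)}
step 2: add edge 1-3 (w=7); MST = {1-2(w=3) 1-3(w=7)}
step 3: add edge 3-4 (w=3); MST = {1-2(w=3) 1-3(w=7) 3-4(w=3)}
step 4: add edge 0-3 (w=9); MST = {0-3(w=9) 1-2(w=3) 1-3(w=7) 3-4(w=3)}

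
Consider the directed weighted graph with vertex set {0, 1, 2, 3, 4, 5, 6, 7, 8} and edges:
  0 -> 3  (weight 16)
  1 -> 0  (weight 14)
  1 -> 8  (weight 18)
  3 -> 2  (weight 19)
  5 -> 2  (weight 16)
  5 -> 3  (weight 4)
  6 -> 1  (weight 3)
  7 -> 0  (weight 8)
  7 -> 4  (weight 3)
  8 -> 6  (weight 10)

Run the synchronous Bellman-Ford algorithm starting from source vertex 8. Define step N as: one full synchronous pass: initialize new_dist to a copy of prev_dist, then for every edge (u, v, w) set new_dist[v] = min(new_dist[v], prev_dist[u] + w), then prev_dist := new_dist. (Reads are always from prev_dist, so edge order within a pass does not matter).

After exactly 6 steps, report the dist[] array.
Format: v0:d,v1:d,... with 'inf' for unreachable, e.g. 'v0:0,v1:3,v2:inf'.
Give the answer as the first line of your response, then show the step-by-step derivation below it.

v0:27,v1:13,v2:62,v3:43,v4:inf,v5:inf,v6:10,v7:inf,v8:0

step 1: dist = v0:inf,v1:inf,v2:inf,v3:inf,v4:inf,v5:inf,v6:10,v7:inf,v8:0
step 2: dist = v0:inf,v1:13,v2:inf,v3:inf,v4:inf,v5:inf,v6:10,v7:inf,v8:0
step 3: dist = v0:27,v1:13,v2:inf,v3:inf,v4:inf,v5:inf,v6:10,v7:inf,v8:0
step 4: dist = v0:27,v1:13,v2:inf,v3:43,v4:inf,v5:inf,v6:10,v7:inf,v8:0
step 5: dist = v0:27,v1:13,v2:62,v3:43,v4:inf,v5:inf,v6:10,v7:inf,v8:0
step 6: dist = v0:27,v1:13,v2:62,v3:43,v4:inf,v5:inf,v6:10,v7:inf,v8:0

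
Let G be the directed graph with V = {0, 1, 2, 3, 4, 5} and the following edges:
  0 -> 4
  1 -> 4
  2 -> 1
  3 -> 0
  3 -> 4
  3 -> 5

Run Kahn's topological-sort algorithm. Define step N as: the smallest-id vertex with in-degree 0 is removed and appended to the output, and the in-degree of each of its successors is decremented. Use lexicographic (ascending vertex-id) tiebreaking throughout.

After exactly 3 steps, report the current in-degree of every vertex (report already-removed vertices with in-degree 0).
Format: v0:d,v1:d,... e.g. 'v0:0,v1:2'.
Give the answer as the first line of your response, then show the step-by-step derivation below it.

v0:0,v1:0,v2:0,v3:0,v4:1,v5:0

step 1: output 2; order=[2]; indeg=(1,0,0,0,3,1)
step 2: output 1; order=[2,1]; indeg=(1,0,0,0,2,1)
step 3: output 3; order=[2,1,3]; indeg=(0,0,0,0,1,0)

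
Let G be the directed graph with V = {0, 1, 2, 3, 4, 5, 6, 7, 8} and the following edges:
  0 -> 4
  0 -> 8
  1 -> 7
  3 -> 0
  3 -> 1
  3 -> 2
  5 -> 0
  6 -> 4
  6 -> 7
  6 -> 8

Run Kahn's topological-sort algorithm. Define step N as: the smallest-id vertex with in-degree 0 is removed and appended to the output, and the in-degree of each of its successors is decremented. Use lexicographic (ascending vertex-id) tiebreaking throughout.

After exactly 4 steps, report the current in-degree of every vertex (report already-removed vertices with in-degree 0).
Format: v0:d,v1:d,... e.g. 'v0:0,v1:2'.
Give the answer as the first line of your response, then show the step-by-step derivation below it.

v0:0,v1:0,v2:0,v3:0,v4:2,v5:0,v6:0,v7:1,v8:2

step 1: output 3; order=[3]; indeg=(1,0,0,0,2,0,0,2,2)
step 2: output 1; order=[3,1]; indeg=(1,0,0,0,2,0,0,1,2)
step 3: output 2; order=[3,1,2]; indeg=(1,0,0,0,2,0,0,1,2)
step 4: output 5; order=[3,1,2,5]; indeg=(0,0,0,0,2,0,0,1,2)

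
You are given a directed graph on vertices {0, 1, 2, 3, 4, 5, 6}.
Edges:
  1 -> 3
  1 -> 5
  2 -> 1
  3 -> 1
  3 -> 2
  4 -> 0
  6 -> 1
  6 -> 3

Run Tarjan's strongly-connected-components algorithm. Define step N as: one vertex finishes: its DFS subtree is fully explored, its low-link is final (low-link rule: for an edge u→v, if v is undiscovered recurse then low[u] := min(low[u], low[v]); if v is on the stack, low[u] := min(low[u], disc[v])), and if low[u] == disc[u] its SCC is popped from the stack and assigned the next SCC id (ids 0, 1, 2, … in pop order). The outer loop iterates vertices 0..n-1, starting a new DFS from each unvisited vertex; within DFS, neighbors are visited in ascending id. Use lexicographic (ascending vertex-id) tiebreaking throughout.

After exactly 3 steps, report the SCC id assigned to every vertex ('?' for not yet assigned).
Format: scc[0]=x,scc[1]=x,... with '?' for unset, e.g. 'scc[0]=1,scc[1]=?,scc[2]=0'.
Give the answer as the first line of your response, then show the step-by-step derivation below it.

scc[0]=0,scc[1]=?,scc[2]=?,scc[3]=?,scc[4]=?,scc[5]=?,scc[6]=?

step 1: low=(low[0]=0,low[1]=?,low[2]=?,low[3]=?,low[4]=?,low[5]=?,low[6]=?); scc=(scc[0]=0,scc[1]=?,scc[2]=?,scc[3]=?,scc[4]=?,scc[5]=?,scc[6]=?)
step 2: low=(low[0]=0,low[1]=1,low[2]=1,low[3]=1,low[4]=?,low[5]=?,low[6]=?); scc=(scc[0]=0,scc[1]=?,scc[2]=?,scc[3]=?,scc[4]=?,scc[5]=?,scc[6]=?)
step 3: low=(low[0]=0,low[1]=1,low[2]=1,low[3]=1,low[4]=?,low[5]=?,low[6]=?); scc=(scc[0]=0,scc[1]=?,scc[2]=?,scc[3]=?,scc[4]=?,scc[5]=?,scc[6]=?)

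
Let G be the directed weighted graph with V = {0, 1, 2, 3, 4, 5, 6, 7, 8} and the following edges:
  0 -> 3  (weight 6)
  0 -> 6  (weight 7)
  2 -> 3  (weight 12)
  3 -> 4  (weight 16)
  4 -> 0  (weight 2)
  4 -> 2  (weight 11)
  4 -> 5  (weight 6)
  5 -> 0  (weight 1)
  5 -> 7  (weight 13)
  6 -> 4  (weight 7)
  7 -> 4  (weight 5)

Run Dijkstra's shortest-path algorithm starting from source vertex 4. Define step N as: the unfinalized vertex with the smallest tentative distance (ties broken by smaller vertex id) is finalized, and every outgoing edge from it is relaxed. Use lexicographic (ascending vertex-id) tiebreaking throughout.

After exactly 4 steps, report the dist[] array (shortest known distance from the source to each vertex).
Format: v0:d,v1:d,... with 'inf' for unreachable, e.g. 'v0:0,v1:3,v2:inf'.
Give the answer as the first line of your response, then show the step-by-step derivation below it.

v0:2,v1:inf,v2:11,v3:8,v4:0,v5:6,v6:9,v7:19,v8:inf

step 1: dist = v0:2,v1:inf,v2:11,v3:inf,v4:0,v5:6,v6:inf,v7:inf,v8:inf
step 2: dist = v0:2,v1:inf,v2:11,v3:8,v4:0,v5:6,v6:9,v7:inf,v8:inf
step 3: dist = v0:2,v1:inf,v2:11,v3:8,v4:0,v5:6,v6:9,v7:19,v8:inf
step 4: dist = v0:2,v1:inf,v2:11,v3:8,v4:0,v5:6,v6:9,v7:19,v8:inf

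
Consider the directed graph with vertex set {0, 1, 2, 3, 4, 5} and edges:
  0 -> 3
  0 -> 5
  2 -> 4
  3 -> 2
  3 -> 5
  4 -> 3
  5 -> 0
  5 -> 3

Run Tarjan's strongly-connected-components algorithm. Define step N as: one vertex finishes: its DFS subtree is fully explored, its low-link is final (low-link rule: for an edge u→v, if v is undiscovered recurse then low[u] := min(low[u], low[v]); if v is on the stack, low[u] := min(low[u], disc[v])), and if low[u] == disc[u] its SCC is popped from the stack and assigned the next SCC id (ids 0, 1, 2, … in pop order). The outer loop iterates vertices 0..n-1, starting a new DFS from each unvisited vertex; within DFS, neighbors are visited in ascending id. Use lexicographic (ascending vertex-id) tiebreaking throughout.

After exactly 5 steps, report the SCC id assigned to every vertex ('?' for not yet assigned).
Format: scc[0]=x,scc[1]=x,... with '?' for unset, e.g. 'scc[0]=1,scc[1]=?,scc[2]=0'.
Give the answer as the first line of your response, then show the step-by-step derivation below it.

scc[0]=0,scc[1]=?,scc[2]=0,scc[3]=0,scc[4]=0,scc[5]=0

step 1: low=(low[0]=0,low[1]=?,low[2]=2,low[3]=1,low[4]=1,low[5]=?); scc=(scc[0]=?,scc[1]=?,scc[2]=?,scc[3]=?,scc[4]=?,scc[5]=?)
step 2: low=(low[0]=0,low[1]=?,low[2]=1,low[3]=1,low[4]=1,low[5]=?); scc=(scc[0]=?,scc[1]=?,scc[2]=?,scc[3]=?,scc[4]=?,scc[5]=?)
step 3: low=(low[0]=0,low[1]=?,low[2]=1,low[3]=1,low[4]=1,low[5]=0); scc=(scc[0]=?,scc[1]=?,scc[2]=?,scc[3]=?,scc[4]=?,scc[5]=?)
step 4: low=(low[0]=0,low[1]=?,low[2]=1,low[3]=0,low[4]=1,low[5]=0); scc=(scc[0]=?,scc[1]=?,scc[2]=?,scc[3]=?,scc[4]=?,scc[5]=?)
step 5: low=(low[0]=0,low[1]=?,low[2]=1,low[3]=0,low[4]=1,low[5]=0); scc=(scc[0]=0,scc[1]=?,scc[2]=0,scc[3]=0,scc[4]=0,scc[5]=0)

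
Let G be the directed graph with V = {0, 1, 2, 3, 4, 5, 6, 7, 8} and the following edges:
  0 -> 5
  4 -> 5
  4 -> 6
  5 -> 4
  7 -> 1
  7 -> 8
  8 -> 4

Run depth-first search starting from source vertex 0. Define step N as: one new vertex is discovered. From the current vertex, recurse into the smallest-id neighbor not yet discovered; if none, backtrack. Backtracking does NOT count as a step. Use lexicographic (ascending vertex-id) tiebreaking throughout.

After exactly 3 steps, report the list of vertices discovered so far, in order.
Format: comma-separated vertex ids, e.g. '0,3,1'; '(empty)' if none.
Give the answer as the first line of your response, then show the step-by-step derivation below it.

0,5,4

step 1: discover 0; path=0; order=0
step 2: discover 5; path=0>5; order=0,5
step 3: discover 4; path=0>5>4; order=0,5,4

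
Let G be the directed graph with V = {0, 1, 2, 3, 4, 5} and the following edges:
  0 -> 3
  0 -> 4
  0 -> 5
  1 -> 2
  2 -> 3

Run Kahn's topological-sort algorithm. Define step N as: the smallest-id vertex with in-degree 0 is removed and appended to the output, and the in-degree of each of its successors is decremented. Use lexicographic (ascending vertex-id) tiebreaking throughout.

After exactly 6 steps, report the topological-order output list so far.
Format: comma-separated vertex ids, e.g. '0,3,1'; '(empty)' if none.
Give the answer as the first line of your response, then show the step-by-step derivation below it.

0,1,2,3,4,5

step 1: output 0; order=[0]; indeg=(0,0,1,1,0,0)
step 2: output 1; order=[0,1]; indeg=(0,0,0,1,0,0)
step 3: output 2; order=[0,1,2]; indeg=(0,0,0,0,0,0)
step 4: output 3; order=[0,1,2,3]; indeg=(0,0,0,0,0,0)
step 5: output 4; order=[0,1,2,3,4]; indeg=(0,0,0,0,0,0)
step 6: output 5; order=[0,1,2,3,4,5]; indeg=(0,0,0,0,0,0)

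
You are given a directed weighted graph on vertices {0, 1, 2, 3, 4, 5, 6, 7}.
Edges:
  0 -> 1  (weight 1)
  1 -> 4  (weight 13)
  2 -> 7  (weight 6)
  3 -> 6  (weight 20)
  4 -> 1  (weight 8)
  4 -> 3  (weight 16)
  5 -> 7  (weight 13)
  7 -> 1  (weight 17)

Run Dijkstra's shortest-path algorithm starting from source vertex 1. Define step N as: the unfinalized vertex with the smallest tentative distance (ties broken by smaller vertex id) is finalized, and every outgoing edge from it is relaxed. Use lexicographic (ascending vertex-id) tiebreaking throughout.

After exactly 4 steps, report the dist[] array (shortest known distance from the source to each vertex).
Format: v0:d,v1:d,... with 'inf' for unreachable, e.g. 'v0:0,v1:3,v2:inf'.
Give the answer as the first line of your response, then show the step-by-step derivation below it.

v0:inf,v1:0,v2:inf,v3:29,v4:13,v5:inf,v6:49,v7:inf

step 1: dist = v0:inf,v1:0,v2:inf,v3:inf,v4:13,v5:inf,v6:inf,v7:inf
step 2: dist = v0:inf,v1:0,v2:inf,v3:29,v4:13,v5:inf,v6:inf,v7:inf
step 3: dist = v0:inf,v1:0,v2:inf,v3:29,v4:13,v5:inf,v6:49,v7:inf
step 4: dist = v0:inf,v1:0,v2:inf,v3:29,v4:13,v5:inf,v6:49,v7:inf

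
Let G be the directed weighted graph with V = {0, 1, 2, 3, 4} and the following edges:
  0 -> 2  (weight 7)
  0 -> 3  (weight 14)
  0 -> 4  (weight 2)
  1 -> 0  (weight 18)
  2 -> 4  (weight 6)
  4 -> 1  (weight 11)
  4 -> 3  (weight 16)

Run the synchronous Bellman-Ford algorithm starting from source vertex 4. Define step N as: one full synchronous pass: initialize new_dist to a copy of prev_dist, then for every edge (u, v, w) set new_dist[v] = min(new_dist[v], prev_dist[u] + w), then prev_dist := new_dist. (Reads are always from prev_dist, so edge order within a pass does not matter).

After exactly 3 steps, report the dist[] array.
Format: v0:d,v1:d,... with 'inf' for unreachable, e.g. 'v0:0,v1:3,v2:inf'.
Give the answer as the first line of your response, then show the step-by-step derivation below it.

v0:29,v1:11,v2:36,v3:16,v4:0

step 1: dist = v0:inf,v1:11,v2:inf,v3:16,v4:0
step 2: dist = v0:29,v1:11,v2:inf,v3:16,v4:0
step 3: dist = v0:29,v1:11,v2:36,v3:16,v4:0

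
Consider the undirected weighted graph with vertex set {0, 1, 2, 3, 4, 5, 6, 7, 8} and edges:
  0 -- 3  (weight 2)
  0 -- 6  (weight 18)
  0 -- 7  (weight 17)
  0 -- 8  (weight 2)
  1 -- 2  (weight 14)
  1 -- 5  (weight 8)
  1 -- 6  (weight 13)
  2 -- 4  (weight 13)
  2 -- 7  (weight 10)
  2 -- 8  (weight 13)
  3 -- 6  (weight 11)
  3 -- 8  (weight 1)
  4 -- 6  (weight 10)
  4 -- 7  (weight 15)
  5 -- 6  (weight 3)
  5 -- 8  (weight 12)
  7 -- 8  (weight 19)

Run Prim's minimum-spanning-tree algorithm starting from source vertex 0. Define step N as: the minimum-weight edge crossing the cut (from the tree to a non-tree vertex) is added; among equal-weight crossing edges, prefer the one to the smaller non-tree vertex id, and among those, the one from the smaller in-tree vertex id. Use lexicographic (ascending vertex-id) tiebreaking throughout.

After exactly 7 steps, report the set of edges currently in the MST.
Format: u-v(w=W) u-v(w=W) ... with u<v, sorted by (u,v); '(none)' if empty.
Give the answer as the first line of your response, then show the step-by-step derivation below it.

0-3(w=2) 1-5(w=8) 2-4(w=13) 3-6(w=11) 3-8(w=1) 4-6(w=10) 5-6(w=3)

step 1: add edge 0-3 (w=2); MST = {0-3(w=2)}
step 2: add edge 3-8 (w=1); MST = {0-3(w=2) 3-8(w=1)}
step 3: add edge 3-6 (w=11); MST = {0-3(w=2) 3-6(w=11) 3-8(w=1)}
step 4: add edge 5-6 (w=3); MST = {0-3(w=2) 3-6(w=11) 3-8(w=1) 5-6(w=3)}
step 5: add edge 1-5 (w=8); MST = {0-3(w=2) 1-5(w=8) 3-6(w=11) 3-8(w=1) 5-6(w=3)}
step 6: add edge 4-6 (w=10); MST = {0-3(w=2) 1-5(w=8) 3-6(w=11) 3-8(w=1) 4-6(w=10) 5-6(w=3)}
step 7: add edge 2-4 (w=13); MST = {0-3(w=2) 1-5(w=8) 2-4(w=13) 3-6(w=11) 3-8(w=1) 4-6(w=10) 5-6(w=3)}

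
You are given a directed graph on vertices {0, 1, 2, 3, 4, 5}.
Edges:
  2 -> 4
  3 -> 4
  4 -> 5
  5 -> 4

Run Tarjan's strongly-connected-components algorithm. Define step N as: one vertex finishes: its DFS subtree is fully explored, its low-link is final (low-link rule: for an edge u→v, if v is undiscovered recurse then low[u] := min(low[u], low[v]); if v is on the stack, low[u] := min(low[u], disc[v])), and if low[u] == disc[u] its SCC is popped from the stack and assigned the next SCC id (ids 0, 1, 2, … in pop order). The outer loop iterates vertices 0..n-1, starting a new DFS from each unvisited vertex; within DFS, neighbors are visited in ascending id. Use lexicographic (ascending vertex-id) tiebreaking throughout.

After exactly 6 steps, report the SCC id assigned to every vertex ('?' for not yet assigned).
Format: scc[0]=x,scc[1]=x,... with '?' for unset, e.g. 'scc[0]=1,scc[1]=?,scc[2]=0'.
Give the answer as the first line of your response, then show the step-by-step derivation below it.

scc[0]=0,scc[1]=1,scc[2]=3,scc[3]=4,scc[4]=2,scc[5]=2

step 1: low=(low[0]=0,low[1]=?,low[2]=?,low[3]=?,low[4]=?,low[5]=?); scc=(scc[0]=0,scc[1]=?,scc[2]=?,scc[3]=?,scc[4]=?,scc[5]=?)
step 2: low=(low[0]=0,low[1]=1,low[2]=?,low[3]=?,low[4]=?,low[5]=?); scc=(scc[0]=0,scc[1]=1,scc[2]=?,scc[3]=?,scc[4]=?,scc[5]=?)
step 3: low=(low[0]=0,low[1]=1,low[2]=2,low[3]=?,low[4]=3,low[5]=3); scc=(scc[0]=0,scc[1]=1,scc[2]=?,scc[3]=?,scc[4]=?,scc[5]=?)
step 4: low=(low[0]=0,low[1]=1,low[2]=2,low[3]=?,low[4]=3,low[5]=3); scc=(scc[0]=0,scc[1]=1,scc[2]=?,scc[3]=?,scc[4]=2,scc[5]=2)
step 5: low=(low[0]=0,low[1]=1,low[2]=2,low[3]=?,low[4]=3,low[5]=3); scc=(scc[0]=0,scc[1]=1,scc[2]=3,scc[3]=?,scc[4]=2,scc[5]=2)
step 6: low=(low[0]=0,low[1]=1,low[2]=2,low[3]=5,low[4]=3,low[5]=3); scc=(scc[0]=0,scc[1]=1,scc[2]=3,scc[3]=4,scc[4]=2,scc[5]=2)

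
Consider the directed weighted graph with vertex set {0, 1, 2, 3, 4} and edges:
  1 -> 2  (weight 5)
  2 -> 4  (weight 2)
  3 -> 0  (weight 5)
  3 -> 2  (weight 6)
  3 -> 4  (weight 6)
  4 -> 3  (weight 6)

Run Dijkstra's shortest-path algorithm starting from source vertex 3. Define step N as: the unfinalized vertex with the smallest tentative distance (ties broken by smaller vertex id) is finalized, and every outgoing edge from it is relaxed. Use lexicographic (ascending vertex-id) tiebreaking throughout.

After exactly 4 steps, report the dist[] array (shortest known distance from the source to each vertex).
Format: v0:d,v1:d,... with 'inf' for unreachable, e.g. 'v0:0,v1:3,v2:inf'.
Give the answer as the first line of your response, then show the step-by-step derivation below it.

v0:5,v1:inf,v2:6,v3:0,v4:6

step 1: dist = v0:5,v1:inf,v2:6,v3:0,v4:6
step 2: dist = v0:5,v1:inf,v2:6,v3:0,v4:6
step 3: dist = v0:5,v1:inf,v2:6,v3:0,v4:6
step 4: dist = v0:5,v1:inf,v2:6,v3:0,v4:6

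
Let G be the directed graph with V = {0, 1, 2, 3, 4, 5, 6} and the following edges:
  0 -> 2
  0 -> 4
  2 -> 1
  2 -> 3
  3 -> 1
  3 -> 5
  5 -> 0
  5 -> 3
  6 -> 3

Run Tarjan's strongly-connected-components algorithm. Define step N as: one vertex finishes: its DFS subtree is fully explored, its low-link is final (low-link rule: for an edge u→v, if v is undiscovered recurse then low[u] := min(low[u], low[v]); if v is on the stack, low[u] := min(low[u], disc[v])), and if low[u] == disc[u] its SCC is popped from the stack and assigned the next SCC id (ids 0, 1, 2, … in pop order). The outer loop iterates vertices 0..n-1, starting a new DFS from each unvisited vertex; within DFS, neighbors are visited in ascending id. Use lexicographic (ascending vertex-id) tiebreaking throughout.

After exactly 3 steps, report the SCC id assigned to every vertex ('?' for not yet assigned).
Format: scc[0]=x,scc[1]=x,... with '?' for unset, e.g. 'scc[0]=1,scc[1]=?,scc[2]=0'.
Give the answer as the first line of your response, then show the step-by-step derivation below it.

scc[0]=?,scc[1]=0,scc[2]=?,scc[3]=?,scc[4]=?,scc[5]=?,scc[6]=?

step 1: low=(low[0]=0,low[1]=2,low[2]=1,low[3]=?,low[4]=?,low[5]=?,low[6]=?); scc=(scc[0]=?,scc[1]=0,scc[2]=?,scc[3]=?,scc[4]=?,scc[5]=?,scc[6]=?)
step 2: low=(low[0]=0,low[1]=2,low[2]=1,low[3]=3,low[4]=?,low[5]=0,low[6]=?); scc=(scc[0]=?,scc[1]=0,scc[2]=?,scc[3]=?,scc[4]=?,scc[5]=?,scc[6]=?)
step 3: low=(low[0]=0,low[1]=2,low[2]=1,low[3]=0,low[4]=?,low[5]=0,low[6]=?); scc=(scc[0]=?,scc[1]=0,scc[2]=?,scc[3]=?,scc[4]=?,scc[5]=?,scc[6]=?)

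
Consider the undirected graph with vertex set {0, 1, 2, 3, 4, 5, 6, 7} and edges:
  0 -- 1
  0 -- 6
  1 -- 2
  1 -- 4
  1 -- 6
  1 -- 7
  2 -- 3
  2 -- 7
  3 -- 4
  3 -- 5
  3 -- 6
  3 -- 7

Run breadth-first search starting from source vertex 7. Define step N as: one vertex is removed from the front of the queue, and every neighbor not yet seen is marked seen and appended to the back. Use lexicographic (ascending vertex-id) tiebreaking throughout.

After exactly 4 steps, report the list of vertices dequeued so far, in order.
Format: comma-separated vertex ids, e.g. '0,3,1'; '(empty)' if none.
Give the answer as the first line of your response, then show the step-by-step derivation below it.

7,1,2,3

step 1: dequeue 7; queue=[1,2,3]; order=7
step 2: dequeue 1; queue=[2,3,0,4,6]; order=7,1
step 3: dequeue 2; queue=[3,0,4,6]; order=7,1,2
step 4: dequeue 3; queue=[0,4,6,5]; order=7,1,2,3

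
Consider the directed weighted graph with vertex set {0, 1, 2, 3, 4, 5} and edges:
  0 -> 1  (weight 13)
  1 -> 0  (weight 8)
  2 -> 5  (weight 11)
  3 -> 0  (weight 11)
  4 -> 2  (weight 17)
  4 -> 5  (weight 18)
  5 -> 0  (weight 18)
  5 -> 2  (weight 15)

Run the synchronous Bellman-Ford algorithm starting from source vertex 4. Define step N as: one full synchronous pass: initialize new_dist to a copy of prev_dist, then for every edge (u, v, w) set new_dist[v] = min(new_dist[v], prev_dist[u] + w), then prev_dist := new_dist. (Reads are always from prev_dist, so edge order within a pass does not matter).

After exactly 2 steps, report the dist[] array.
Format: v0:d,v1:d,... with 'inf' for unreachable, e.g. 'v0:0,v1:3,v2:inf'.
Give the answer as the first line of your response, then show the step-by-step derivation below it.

v0:36,v1:inf,v2:17,v3:inf,v4:0,v5:18

step 1: dist = v0:inf,v1:inf,v2:17,v3:inf,v4:0,v5:18
step 2: dist = v0:36,v1:inf,v2:17,v3:inf,v4:0,v5:18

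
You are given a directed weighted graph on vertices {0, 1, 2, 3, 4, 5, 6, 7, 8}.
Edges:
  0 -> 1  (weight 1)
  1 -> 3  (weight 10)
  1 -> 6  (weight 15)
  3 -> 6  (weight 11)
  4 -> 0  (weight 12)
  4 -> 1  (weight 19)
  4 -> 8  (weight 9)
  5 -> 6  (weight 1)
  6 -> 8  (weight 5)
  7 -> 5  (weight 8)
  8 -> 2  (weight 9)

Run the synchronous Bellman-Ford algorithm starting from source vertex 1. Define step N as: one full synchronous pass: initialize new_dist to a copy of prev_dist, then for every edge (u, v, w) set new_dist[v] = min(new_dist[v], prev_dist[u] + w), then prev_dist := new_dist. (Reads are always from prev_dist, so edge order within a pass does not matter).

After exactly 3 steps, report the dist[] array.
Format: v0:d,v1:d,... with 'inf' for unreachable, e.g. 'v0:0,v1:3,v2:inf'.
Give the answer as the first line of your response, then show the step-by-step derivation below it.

v0:inf,v1:0,v2:29,v3:10,v4:inf,v5:inf,v6:15,v7:inf,v8:20

step 1: dist = v0:inf,v1:0,v2:inf,v3:10,v4:inf,v5:inf,v6:15,v7:inf,v8:inf
step 2: dist = v0:inf,v1:0,v2:inf,v3:10,v4:inf,v5:inf,v6:15,v7:inf,v8:20
step 3: dist = v0:inf,v1:0,v2:29,v3:10,v4:inf,v5:inf,v6:15,v7:inf,v8:20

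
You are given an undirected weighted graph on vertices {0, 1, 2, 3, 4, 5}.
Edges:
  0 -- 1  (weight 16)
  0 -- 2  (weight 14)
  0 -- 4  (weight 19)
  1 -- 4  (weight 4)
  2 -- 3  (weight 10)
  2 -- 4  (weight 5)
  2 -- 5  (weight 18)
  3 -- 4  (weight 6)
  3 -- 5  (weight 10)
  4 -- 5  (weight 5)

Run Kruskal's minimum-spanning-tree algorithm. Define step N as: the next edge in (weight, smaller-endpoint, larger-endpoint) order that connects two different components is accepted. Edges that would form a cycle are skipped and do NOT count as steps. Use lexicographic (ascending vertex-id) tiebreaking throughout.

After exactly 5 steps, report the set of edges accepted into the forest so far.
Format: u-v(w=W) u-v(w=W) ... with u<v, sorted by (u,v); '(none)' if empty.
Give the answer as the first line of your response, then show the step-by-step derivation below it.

0-2(w=14) 1-4(w=4) 2-4(w=5) 3-4(w=6) 4-5(w=5)

step 1: add edge 1-4 (w=4); MST = {1-4(w=4)}
step 2: add edge 2-4 (w=5); MST = {1-4(w=4) 2-4(w=5)}
step 3: add edge 4-5 (w=5); MST = {1-4(w=4) 2-4(w=5) 4-5(w=5)}
step 4: add edge 3-4 (w=6); MST = {1-4(w=4) 2-4(w=5) 3-4(w=6) 4-5(w=5)}
step 5: add edge 0-2 (w=14); MST = {0-2(w=14) 1-4(w=4) 2-4(w=5) 3-4(w=6) 4-5(w=5)}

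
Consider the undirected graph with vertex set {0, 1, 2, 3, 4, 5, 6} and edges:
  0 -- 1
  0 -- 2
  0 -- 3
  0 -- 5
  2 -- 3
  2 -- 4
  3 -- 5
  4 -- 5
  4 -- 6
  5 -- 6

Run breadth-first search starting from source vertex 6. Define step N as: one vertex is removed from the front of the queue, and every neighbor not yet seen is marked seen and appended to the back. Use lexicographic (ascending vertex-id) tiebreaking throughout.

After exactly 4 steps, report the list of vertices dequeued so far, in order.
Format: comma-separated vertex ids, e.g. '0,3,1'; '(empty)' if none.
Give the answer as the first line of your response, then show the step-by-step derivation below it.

6,4,5,2

step 1: dequeue 6; queue=[4,5]; order=6
step 2: dequeue 4; queue=[5,2]; order=6,4
step 3: dequeue 5; queue=[2,0,3]; order=6,4,5
step 4: dequeue 2; queue=[0,3]; order=6,4,5,2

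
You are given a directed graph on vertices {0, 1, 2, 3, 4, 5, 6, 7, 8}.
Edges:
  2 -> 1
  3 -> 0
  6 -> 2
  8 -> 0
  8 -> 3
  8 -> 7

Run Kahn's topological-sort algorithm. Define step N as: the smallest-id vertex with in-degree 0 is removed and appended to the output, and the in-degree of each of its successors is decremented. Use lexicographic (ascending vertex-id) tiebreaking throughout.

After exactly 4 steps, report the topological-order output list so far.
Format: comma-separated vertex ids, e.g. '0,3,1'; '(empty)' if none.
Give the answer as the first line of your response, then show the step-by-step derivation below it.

4,5,6,2

step 1: output 4; order=[4]; indeg=(2,1,1,1,0,0,0,1,0)
step 2: output 5; order=[4,5]; indeg=(2,1,1,1,0,0,0,1,0)
step 3: output 6; order=[4,5,6]; indeg=(2,1,0,1,0,0,0,1,0)
step 4: output 2; order=[4,5,6,2]; indeg=(2,0,0,1,0,0,0,1,0)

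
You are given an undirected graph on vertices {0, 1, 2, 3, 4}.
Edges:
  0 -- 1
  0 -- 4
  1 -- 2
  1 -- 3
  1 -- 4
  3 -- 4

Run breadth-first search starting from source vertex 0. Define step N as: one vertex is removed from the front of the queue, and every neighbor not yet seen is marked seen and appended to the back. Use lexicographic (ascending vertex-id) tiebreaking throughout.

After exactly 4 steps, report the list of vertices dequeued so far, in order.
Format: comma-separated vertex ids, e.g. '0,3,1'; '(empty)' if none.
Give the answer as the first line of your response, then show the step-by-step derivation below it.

0,1,4,2

step 1: dequeue 0; queue=[1,4]; order=0
step 2: dequeue 1; queue=[4,2,3]; order=0,1
step 3: dequeue 4; queue=[2,3]; order=0,1,4
step 4: dequeue 2; queue=[3]; order=0,1,4,2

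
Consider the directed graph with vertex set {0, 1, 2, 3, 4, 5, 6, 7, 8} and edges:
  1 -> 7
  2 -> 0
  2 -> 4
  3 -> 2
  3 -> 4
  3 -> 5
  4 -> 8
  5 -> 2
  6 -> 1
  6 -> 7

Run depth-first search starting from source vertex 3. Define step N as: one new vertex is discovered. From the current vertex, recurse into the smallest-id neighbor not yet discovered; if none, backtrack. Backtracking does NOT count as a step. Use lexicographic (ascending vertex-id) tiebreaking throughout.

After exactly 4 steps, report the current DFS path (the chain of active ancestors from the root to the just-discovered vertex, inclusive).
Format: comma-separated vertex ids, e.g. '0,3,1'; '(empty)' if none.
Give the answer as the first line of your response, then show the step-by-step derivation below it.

3,2,4

step 1: discover 3; path=3; order=3
step 2: discover 2; path=3>2; order=3,2
step 3: discover 0; path=3>2>0; order=3,2,0
step 4: discover 4; path=3>2>4; order=3,2,0,4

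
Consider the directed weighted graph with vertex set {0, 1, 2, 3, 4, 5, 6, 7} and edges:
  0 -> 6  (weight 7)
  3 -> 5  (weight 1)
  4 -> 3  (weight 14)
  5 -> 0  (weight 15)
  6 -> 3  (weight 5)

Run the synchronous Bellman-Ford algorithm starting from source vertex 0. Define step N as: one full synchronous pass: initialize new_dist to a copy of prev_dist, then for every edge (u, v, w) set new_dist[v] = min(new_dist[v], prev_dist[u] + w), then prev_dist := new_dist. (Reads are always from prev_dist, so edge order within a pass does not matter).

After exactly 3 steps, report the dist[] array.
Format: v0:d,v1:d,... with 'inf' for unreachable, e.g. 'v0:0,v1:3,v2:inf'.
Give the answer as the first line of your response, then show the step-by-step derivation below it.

v0:0,v1:inf,v2:inf,v3:12,v4:inf,v5:13,v6:7,v7:inf

step 1: dist = v0:0,v1:inf,v2:inf,v3:inf,v4:inf,v5:inf,v6:7,v7:inf
step 2: dist = v0:0,v1:inf,v2:inf,v3:12,v4:inf,v5:inf,v6:7,v7:inf
step 3: dist = v0:0,v1:inf,v2:inf,v3:12,v4:inf,v5:13,v6:7,v7:inf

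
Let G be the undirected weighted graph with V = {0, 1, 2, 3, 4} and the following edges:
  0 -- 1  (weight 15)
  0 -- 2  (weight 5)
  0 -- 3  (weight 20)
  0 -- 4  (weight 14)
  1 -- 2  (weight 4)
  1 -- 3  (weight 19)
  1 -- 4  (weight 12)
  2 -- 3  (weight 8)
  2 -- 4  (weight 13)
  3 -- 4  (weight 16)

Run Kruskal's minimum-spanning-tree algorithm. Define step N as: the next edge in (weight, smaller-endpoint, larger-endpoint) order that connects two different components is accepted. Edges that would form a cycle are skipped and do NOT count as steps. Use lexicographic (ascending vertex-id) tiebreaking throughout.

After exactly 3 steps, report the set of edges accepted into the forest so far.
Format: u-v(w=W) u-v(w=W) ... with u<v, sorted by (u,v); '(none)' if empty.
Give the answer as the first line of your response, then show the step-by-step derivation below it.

0-2(w=5) 1-2(w=4) 2-3(w=8)

step 1: add edge 1-2 (w=4); MST = {1-2(w=4)}
step 2: add edge 0-2 (w=5); MST = {0-2(w=5) 1-2(w=4)}
step 3: add edge 2-3 (w=8); MST = {0-2(w=5) 1-2(w=4) 2-3(w=8)}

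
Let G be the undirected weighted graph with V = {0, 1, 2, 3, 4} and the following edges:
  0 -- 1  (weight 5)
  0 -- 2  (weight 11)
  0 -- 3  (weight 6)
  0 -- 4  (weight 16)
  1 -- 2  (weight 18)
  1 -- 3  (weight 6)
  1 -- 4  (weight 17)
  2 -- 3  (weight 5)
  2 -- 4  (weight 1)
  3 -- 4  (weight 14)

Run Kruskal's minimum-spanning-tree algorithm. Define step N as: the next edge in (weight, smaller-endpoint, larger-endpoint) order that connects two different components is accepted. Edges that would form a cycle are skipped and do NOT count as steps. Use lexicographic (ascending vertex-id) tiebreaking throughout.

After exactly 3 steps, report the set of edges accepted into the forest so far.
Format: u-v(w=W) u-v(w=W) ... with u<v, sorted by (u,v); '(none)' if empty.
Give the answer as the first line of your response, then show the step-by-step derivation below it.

0-1(w=5) 2-3(w=5) 2-4(w=1)

step 1: add edge 2-4 (w=1); MST = {2-4(w=1)}
step 2: add edge 0-1 (w=5); MST = {0-1(w=5) 2-4(w=1)}
step 3: add edge 2-3 (w=5); MST = {0-1(w=5) 2-3(w=5) 2-4(w=1)}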